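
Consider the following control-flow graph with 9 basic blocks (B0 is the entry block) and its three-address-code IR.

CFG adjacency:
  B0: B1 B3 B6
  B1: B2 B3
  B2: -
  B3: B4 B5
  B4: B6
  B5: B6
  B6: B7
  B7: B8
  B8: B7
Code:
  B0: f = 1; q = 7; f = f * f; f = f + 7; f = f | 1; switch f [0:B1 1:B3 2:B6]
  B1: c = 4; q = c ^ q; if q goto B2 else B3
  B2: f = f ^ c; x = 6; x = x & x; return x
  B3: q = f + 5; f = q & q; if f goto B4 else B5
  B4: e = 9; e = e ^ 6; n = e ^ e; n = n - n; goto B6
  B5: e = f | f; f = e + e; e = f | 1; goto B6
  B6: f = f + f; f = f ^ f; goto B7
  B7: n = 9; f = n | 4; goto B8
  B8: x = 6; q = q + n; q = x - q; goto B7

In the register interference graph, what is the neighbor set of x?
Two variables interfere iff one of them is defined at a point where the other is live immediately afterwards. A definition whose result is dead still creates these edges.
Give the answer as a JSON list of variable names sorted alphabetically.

Block summaries:
  B0: def={f,q} ue=∅
  B1: def={c,q} ue={q}
  B2: def={f,x} ue={c,f}
  B3: def={f,q} ue={f}
  B4: def={e,n} ue=∅
  B5: def={e,f} ue={f}
  B6: def={f} ue={f}
  B7: def={f,n} ue=∅
  B8: def={q,x} ue={n,q}

Live sets:
  B0: in=∅ out={f,q}
  B1: in={f,q} out={c,f}
  B2: in={c,f} out=∅
  B3: in={f} out={f,q}
  B4: in={f,q} out={f,q}
  B5: in={f,q} out={f,q}
  B6: in={f,q} out={q}
  B7: in={q} out={n,q}
  B8: in={n,q} out={q}

Interfere edges:
  c↔{f,q}
  e↔{f,q}
  f↔{c,e,n,q}
  n↔{f,q,x}
  q↔{c,e,f,n,x}
  x↔{n,q}

N(x) = ["n", "q"]

Answer: ["n", "q"]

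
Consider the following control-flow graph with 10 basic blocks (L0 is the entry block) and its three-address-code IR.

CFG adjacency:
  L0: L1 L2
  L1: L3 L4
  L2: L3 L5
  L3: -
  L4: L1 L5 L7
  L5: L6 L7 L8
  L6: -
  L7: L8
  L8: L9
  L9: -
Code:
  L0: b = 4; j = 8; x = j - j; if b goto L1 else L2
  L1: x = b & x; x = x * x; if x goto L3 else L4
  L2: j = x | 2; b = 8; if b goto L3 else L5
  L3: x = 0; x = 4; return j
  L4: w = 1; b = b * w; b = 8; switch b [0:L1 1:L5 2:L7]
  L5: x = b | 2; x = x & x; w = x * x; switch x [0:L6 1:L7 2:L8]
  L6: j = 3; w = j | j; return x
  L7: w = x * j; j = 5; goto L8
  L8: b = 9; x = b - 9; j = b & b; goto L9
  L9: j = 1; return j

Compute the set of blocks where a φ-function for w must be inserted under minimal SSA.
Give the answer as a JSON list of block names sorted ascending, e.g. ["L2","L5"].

idom tree: L1←L0 L2←L0 L3←L0 L4←L1 L5←L0 L6←L5 L7←L0 L8←L0 L9←L8
Dom at joins:
  L1: preds {L0,L4}: {L0} ∩ {L0,L1,L4} = {L0}; idom=L0
  L3: preds {L1,L2}: {L0,L1} ∩ {L0,L2} = {L0}; idom=L0
  L5: preds {L2,L4}: {L0,L2} ∩ {L0,L1,L4} = {L0}; idom=L0
  L7: preds {L4,L5}: {L0,L1,L4} ∩ {L0,L5} = {L0}; idom=L0
  L8: preds {L5,L7}: {L0,L5} ∩ {L0,L7} = {L0}; idom=L0

Frontier:
  join L1 pred L0: · stop@L0
  join L1 pred L4: L4→L1 stop@L0
  join L3 pred L1: L1 stop@L0
  join L3 pred L2: L2 stop@L0
  join L5 pred L2: L2 stop@L0
  join L5 pred L4: L4→L1 stop@L0
  join L7 pred L4: L4→L1 stop@L0
  join L7 pred L5: L5 stop@L0
  join L8 pred L5: L5 stop@L0
  join L8 pred L7: L7 stop@L0
  L0: DF=∅
  L1: DF={L1,L3,L5,L7}
  L2: DF={L3,L5}
  L3: DF=∅
  L4: DF={L1,L5,L7}
  L5: DF={L7,L8}
  L6: DF=∅
  L7: DF={L8}
  L8: DF=∅
  L9: DF=∅

φ for w: defs {L4,L5,L6,L7}
  DF⁺ = {L1,L3,L5,L7,L8}

Answer: ["L1", "L3", "L5", "L7", "L8"]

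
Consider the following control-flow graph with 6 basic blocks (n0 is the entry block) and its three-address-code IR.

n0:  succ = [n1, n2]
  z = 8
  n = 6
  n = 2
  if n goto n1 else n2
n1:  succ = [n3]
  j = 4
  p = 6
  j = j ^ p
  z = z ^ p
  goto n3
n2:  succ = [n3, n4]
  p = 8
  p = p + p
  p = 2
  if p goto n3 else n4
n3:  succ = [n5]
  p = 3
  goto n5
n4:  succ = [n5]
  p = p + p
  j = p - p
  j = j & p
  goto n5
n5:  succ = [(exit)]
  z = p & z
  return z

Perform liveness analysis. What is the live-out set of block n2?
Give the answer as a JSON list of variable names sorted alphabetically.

Answer: ["p", "z"]

Analysis:
Block summaries:
  n0: def={n,z} ue=∅
  n1: def={j,p,z} ue={z}
  n2: def={p} ue=∅
  n3: def={p} ue=∅
  n4: def={j,p} ue={p}
  n5: def={z} ue={p,z}

Live sets:
  n0: in=∅ out={z}
  n1: in={z} out={z}
  n2: in={z} out={p,z}
  n3: in={z} out={p,z}
  n4: in={p,z} out={p,z}
  n5: in={p,z} out=∅

live-out(n2) = ["p", "z"]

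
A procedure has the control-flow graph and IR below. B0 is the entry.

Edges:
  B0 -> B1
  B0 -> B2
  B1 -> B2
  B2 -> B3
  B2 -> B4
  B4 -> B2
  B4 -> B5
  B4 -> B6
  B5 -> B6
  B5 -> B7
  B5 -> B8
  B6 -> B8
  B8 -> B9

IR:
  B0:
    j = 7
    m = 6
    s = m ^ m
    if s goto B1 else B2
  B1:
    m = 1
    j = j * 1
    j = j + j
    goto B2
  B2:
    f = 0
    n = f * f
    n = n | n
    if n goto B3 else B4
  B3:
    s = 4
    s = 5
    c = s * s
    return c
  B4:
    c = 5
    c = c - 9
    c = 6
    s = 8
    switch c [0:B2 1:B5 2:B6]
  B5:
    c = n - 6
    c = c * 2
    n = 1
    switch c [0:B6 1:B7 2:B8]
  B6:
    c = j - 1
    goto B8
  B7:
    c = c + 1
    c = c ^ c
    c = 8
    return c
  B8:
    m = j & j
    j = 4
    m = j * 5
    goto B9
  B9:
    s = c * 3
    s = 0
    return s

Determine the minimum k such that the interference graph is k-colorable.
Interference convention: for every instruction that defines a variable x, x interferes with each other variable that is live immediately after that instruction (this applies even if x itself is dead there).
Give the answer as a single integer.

Per-block:
  B0: def={j,m,s} ue=∅
  B1: def={j,m} ue={j}
  B2: def={f,n} ue=∅
  B3: def={c,s} ue=∅
  B4: def={c,s} ue=∅
  B5: def={c,n} ue={n}
  B6: def={c} ue={j}
  B7: def={c} ue={c}
  B8: def={j,m} ue={j}
  B9: def={s} ue={c}

Backward fixpoint:
  live B0: ∅→{j}
  live B1: {j}→{j}
  live B2: {j}→{j,n}
  live B3: ∅→∅
  live B4: {j,n}→{j,n}
  live B5: {j,n}→{c,j}
  live B6: {j}→{c,j}
  live B7: {c}→∅
  live B8: {c,j}→{c}
  live B9: {c}→∅

Interference:
  c: {j,m,n,s}
  f: {j}
  j: {c,f,m,n,s}
  m: {c,j}
  n: {c,j,s}
  s: {c,j,n}

Chromatic number:
  lower bound: {c,j,n,s} mutually conflict ⇒ χ ≥ 4
  assign c→R1 f→R1 j→R0 m→R2 n→R2 s→R3 — no edge inside a register ⇒ χ ≤ 4
  χ = 4

Answer: 4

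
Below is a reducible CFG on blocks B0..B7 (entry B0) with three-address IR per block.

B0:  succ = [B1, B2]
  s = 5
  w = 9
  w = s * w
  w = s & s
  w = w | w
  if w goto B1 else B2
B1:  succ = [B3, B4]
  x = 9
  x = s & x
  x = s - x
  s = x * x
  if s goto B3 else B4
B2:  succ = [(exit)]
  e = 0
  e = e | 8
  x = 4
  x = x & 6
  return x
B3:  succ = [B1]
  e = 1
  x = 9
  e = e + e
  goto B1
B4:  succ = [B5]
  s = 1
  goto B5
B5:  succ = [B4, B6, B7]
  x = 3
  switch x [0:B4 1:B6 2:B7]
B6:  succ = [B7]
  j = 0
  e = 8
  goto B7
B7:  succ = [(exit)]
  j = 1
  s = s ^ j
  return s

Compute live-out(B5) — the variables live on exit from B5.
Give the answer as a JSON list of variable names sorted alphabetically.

Answer: ["s"]

Derivation:
def/use:
  B0: {s,w} / ∅
  B1: {s,x} / {s}
  B2: {e,x} / ∅
  B3: {e,x} / ∅
  B4: {s} / ∅
  B5: {x} / ∅
  B6: {e,j} / ∅
  B7: {j,s} / {s}

Live sets:
  live B0: ∅→{s}
  live B1: {s}→{s}
  live B2: ∅→∅
  live B3: {s}→{s}
  live B4: ∅→{s}
  live B5: {s}→{s}
  live B6: {s}→{s}
  live B7: {s}→∅

live-out(B5) = ["s"]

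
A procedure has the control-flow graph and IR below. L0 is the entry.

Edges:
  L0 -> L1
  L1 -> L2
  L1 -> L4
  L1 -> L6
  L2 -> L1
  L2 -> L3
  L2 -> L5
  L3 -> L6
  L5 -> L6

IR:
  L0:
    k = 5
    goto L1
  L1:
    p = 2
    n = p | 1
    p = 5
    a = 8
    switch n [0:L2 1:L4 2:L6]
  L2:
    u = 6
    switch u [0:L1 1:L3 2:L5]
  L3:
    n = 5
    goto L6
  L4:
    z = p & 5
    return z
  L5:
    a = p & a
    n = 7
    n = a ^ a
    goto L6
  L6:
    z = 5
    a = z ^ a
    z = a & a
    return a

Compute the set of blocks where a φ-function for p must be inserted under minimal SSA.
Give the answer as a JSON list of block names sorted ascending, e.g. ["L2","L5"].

Answer: ["L1"]

Derivation:
idom tree: L1←L0 L2←L1 L3←L2 L4←L1 L5←L2 L6←L1
Join-block Dom:
  L1: preds {L0,L2}: {L0} ∩ {L0,L1,L2} = {L0}; idom=L0
  L6: preds {L1,L3,L5}: {L0,L1} ∩ {L0,L1,L2,L3} ∩ {L0,L1,L2,L5} = {L0,L1}; idom=L1

DF walk-up:
  join L1 pred L0: · stop@L0
  join L1 pred L2: L2→L1 stop@L0
  join L6 pred L1: · stop@L1
  join L6 pred L3: L3→L2 stop@L1
  join L6 pred L5: L5→L2 stop@L1
  DF(L0)=∅
  DF(L1)={L1}
  DF(L2)={L1,L6}
  DF(L3)={L6}
  DF(L4)=∅
  DF(L5)={L6}
  DF(L6)=∅

φ for p: defs {L1}
  DF⁺ = {L1}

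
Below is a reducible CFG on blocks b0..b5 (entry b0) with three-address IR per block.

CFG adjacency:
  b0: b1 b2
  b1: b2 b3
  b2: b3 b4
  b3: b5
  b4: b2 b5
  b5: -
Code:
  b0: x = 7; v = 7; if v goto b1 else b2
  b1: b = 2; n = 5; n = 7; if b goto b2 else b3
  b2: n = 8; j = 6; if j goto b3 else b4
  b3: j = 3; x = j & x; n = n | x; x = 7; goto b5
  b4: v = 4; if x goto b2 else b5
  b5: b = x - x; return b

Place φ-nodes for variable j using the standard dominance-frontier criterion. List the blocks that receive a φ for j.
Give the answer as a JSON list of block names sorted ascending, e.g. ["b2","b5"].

idom tree: b1←b0 b2←b0 b3←b0 b4←b2 b5←b0
Join-block Dom:
  b2: preds {b0,b1,b4}: {b0} ∩ {b0,b1} ∩ {b0,b2,b4} = {b0}; idom=b0
  b3: preds {b1,b2}: {b0,b1} ∩ {b0,b2} = {b0}; idom=b0
  b5: preds {b3,b4}: {b0,b3} ∩ {b0,b2,b4} = {b0}; idom=b0

DF derivation:
  b2←b0: walk · to b0
  b2←b1: walk b1 to b0
  b2←b4: walk b4→b2 to b0
  b3←b1: walk b1 to b0
  b3←b2: walk b2 to b0
  b5←b3: walk b3 to b0
  b5←b4: walk b4→b2 to b0
  DF(b0)=∅
  DF(b1)={b2,b3}
  DF(b2)={b2,b3,b5}
  DF(b3)={b5}
  DF(b4)={b2,b5}
  DF(b5)=∅

φ for j: defs {b2,b3}
  DF⁺ = {b2,b3,b5}

Answer: ["b2", "b3", "b5"]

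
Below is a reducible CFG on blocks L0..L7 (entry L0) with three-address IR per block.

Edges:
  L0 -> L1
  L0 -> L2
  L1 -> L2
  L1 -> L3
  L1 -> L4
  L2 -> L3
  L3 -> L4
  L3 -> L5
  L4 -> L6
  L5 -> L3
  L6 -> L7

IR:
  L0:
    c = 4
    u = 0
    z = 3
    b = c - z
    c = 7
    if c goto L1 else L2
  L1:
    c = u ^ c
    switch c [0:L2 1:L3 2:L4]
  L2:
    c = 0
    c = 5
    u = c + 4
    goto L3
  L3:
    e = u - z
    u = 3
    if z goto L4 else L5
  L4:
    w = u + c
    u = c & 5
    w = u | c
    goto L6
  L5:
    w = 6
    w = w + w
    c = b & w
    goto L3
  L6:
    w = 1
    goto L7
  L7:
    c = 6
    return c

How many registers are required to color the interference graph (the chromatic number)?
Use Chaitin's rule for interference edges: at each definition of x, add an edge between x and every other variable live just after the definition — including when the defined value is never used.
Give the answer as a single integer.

def/use:
  L0 def {b,c,u,z} use ∅
  L1 def {c} use {c,u}
  L2 def {c,u} use ∅
  L3 def {e,u} use {u,z}
  L4 def {u,w} use {c,u}
  L5 def {c,w} use {b}
  L6 def {w} use ∅
  L7 def {c} use ∅

Live sets:
  L0: in=∅ out={b,c,u,z}
  L1: in={b,c,u,z} out={b,c,u,z}
  L2: in={b,z} out={b,c,u,z}
  L3: in={b,c,u,z} out={b,c,u,z}
  L4: in={c,u} out=∅
  L5: in={b,u,z} out={b,c,u,z}
  L6: in=∅ out=∅
  L7: in=∅ out=∅

Interference:
  b↔{c,e,u,w,z}
  c↔{b,e,u,w,z}
  e↔{b,c,z}
  u↔{b,c,w,z}
  w↔{b,c,u,z}
  z↔{b,c,e,u,w}

Colouring:
  lower bound: {b,c,u,w,z} mutually conflict ⇒ χ ≥ 5
  assign b→r0 c→r1 e→r3 u→r3 w→r4 z→r2 — no edge inside a register ⇒ χ ≤ 5
  χ = 5

Answer: 5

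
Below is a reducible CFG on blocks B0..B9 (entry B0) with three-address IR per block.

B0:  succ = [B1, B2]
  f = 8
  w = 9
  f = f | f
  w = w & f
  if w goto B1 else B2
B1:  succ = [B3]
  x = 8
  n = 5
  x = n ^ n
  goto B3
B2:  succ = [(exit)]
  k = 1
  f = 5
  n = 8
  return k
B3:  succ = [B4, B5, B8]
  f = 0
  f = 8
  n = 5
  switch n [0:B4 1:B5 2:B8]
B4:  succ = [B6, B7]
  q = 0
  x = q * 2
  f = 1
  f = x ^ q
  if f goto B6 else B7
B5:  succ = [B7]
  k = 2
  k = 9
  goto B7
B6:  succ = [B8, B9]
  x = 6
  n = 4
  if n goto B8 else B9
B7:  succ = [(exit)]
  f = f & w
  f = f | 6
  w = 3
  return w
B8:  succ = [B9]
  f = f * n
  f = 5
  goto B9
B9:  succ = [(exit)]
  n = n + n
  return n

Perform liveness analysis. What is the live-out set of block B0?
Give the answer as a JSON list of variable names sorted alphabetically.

Block summaries:
  B0: {f,w} / ∅
  B1: {n,x} / ∅
  B2: {f,k,n} / ∅
  B3: {f,n} / ∅
  B4: {f,q,x} / ∅
  B5: {k} / ∅
  B6: {n,x} / ∅
  B7: {f,w} / {f,w}
  B8: {f} / {f,n}
  B9: {n} / {n}

Live sets:
  live B0: ∅→{w}
  live B1: {w}→{w}
  live B2: ∅→∅
  live B3: {w}→{f,n,w}
  live B4: {w}→{f,w}
  live B5: {f,w}→{f,w}
  live B6: {f}→{f,n}
  live B7: {f,w}→∅
  live B8: {f,n}→{n}
  live B9: {n}→∅

live-out(B0) = ["w"]

Answer: ["w"]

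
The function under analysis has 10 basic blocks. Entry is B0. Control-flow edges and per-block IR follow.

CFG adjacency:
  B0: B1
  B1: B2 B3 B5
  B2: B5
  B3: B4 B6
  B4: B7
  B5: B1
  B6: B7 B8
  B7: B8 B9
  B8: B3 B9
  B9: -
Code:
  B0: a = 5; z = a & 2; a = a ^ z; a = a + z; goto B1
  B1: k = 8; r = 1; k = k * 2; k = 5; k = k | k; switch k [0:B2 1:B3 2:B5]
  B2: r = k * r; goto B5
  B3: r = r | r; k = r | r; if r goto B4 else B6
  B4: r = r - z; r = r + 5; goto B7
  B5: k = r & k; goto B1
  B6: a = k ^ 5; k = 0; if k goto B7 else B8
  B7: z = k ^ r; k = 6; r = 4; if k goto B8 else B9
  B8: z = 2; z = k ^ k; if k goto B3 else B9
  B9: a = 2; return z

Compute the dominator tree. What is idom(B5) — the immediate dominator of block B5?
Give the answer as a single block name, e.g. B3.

idom tree: B1←B0 B2←B1 B3←B1 B4←B3 B5←B1 B6←B3 B7←B3 B8←B3 B9←B3
Dom at joins:
  B1: preds {B0,B5}: {B0} ∩ {B0,B1,B5} = {B0}; idom=B0
  B3: preds {B1,B8}: {B0,B1} ∩ {B0,B1,B3,B8} = {B0,B1}; idom=B1
  B5: preds {B1,B2}: {B0,B1} ∩ {B0,B1,B2} = {B0,B1}; idom=B1
  B7: preds {B4,B6}: {B0,B1,B3,B4} ∩ {B0,B1,B3,B6} = {B0,B1,B3}; idom=B3
  B8: preds {B6,B7}: {B0,B1,B3,B6} ∩ {B0,B1,B3,B7} = {B0,B1,B3}; idom=B3
  B9: preds {B7,B8}: {B0,B1,B3,B7} ∩ {B0,B1,B3,B8} = {B0,B1,B3}; idom=B3

idom(B5) = B1

Answer: B1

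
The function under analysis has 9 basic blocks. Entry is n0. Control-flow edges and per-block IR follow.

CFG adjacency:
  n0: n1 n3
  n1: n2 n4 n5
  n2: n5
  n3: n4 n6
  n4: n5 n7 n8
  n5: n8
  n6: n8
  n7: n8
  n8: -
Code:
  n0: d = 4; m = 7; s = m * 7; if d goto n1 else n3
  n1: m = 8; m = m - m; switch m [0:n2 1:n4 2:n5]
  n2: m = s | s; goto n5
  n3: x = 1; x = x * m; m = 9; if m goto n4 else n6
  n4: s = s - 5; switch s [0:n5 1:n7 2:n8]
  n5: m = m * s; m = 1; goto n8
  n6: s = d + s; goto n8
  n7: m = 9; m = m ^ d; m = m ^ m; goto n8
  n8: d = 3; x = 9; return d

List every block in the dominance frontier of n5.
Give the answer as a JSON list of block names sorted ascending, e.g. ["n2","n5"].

idom tree: n1←n0 n2←n1 n3←n0 n4←n0 n5←n0 n6←n3 n7←n4 n8←n0
Dom at joins:
  n4: preds {n1,n3}: {n0,n1} ∩ {n0,n3} = {n0}; idom=n0
  n5: preds {n1,n2,n4}: {n0,n1} ∩ {n0,n1,n2} ∩ {n0,n4} = {n0}; idom=n0
  n8: preds {n4,n5,n6,n7}: {n0,n4} ∩ {n0,n5} ∩ {n0,n3,n6} ∩ {n0,n4,n7} = {n0}; idom=n0

DF walk-up:
  n4←n1: walk n1 to n0
  n4←n3: walk n3 to n0
  n5←n1: walk n1 to n0
  n5←n2: walk n2→n1 to n0
  n5←n4: walk n4 to n0
  n8←n4: walk n4 to n0
  n8←n5: walk n5 to n0
  n8←n6: walk n6→n3 to n0
  n8←n7: walk n7→n4 to n0
  n0: DF=∅
  n1: DF={n4,n5}
  n2: DF={n5}
  n3: DF={n4,n8}
  n4: DF={n5,n8}
  n5: DF={n8}
  n6: DF={n8}
  n7: DF={n8}
  n8: DF=∅

DF(n5) = ["n8"]

Answer: ["n8"]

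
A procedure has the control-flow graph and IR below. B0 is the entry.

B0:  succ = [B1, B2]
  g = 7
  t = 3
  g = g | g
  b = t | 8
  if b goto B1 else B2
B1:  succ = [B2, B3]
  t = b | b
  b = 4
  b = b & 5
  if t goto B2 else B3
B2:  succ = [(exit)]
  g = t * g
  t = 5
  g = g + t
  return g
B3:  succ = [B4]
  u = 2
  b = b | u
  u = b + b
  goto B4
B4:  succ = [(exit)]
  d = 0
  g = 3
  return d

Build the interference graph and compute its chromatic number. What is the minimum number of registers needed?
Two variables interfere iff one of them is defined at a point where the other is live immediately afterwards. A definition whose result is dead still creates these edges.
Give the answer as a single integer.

Answer: 3

Analysis:
Block summaries:
  B0: {b,g,t} / ∅
  B1: {b,t} / {b}
  B2: {g,t} / {g,t}
  B3: {b,u} / {b}
  B4: {d,g} / ∅

Live sets:
  B0 li=∅ lo={b,g,t}
  B1 li={b,g} lo={b,g,t}
  B2 li={g,t} lo=∅
  B3 li={b} lo=∅
  B4 li=∅ lo=∅

Conflict graph:
  b: {g,t,u}
  d: {g}
  g: {b,d,t}
  t: {b,g}
  u: {b}

Colouring:
  clique {b,g,t} ⇒ need ≥ 3
  assign b→c0 d→c0 g→c1 t→c2 u→c1 — no edge inside a register ⇒ χ ≤ 3
  χ = 3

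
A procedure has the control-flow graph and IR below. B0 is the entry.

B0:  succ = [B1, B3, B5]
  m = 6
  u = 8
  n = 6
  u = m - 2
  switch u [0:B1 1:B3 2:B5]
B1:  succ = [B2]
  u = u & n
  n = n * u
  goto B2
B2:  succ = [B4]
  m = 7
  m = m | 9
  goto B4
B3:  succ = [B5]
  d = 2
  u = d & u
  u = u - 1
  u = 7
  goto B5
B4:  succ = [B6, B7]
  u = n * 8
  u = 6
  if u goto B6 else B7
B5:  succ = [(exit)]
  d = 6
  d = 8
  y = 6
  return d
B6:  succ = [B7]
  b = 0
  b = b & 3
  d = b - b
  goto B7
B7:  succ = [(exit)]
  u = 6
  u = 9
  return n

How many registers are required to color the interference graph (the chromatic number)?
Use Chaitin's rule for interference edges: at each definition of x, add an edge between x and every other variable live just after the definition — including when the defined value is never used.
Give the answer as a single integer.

def/use:
  B0: {m,n,u} / ∅
  B1: {n,u} / {n,u}
  B2: {m} / ∅
  B3: {d,u} / {u}
  B4: {u} / {n}
  B5: {d,y} / ∅
  B6: {b,d} / ∅
  B7: {u} / {n}

Liveness:
  live B0: ∅→{n,u}
  live B1: {n,u}→{n}
  live B2: {n}→{n}
  live B3: {u}→∅
  live B4: {n}→{n}
  live B5: ∅→∅
  live B6: {n}→{n}
  live B7: {n}→∅

Interference:
  b: {n}
  d: {n,u,y}
  m: {n,u}
  n: {b,d,m,u}
  u: {d,m,n}
  y: {d}

Registers:
  {d,n,u} pairwise interfere (3-clique) ⇒ χ ≥ 3
  3-colouring: R0={n,y}  R1={b,d,m}  R2={u}
  χ = 3

Answer: 3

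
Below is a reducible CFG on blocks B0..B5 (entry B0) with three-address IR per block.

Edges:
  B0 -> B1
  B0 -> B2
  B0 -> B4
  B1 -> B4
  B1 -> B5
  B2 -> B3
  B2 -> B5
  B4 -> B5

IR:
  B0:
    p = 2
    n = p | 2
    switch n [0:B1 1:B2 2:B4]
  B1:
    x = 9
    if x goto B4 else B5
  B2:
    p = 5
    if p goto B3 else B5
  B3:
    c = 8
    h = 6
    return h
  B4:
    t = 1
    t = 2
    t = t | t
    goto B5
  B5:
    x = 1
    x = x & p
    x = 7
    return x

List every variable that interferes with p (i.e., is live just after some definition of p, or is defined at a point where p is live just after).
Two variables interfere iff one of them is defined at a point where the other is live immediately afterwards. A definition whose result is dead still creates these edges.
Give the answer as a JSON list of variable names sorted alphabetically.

Answer: ["n", "t", "x"]

Analysis:
Per-block:
  B0: def={n,p} ue=∅
  B1: def={x} ue=∅
  B2: def={p} ue=∅
  B3: def={c,h} ue=∅
  B4: def={t} ue=∅
  B5: def={x} ue={p}

Live sets:
  live B0: ∅→{p}
  live B1: {p}→{p}
  live B2: ∅→{p}
  live B3: ∅→∅
  live B4: {p}→{p}
  live B5: {p}→∅

Interference:
  c — ∅
  h — ∅
  n — {p}
  p — {n,t,x}
  t — {p}
  x — {p}

N(p) = ["n", "t", "x"]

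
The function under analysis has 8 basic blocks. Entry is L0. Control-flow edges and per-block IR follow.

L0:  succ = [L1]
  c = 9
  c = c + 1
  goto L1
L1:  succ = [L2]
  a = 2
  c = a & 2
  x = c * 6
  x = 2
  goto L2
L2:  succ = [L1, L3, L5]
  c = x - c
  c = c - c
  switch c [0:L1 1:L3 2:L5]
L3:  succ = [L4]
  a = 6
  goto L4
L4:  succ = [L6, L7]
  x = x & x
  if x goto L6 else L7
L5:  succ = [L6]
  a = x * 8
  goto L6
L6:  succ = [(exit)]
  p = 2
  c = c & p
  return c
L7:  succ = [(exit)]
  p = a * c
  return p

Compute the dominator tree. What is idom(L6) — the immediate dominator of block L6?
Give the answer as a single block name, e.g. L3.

Answer: L2

Derivation:
idom tree: L1←L0 L2←L1 L3←L2 L4←L3 L5←L2 L6←L2 L7←L4
Dom at joins:
  L1: preds {L0,L2}: {L0} ∩ {L0,L1,L2} = {L0}; idom=L0
  L6: preds {L4,L5}: {L0,L1,L2,L3,L4} ∩ {L0,L1,L2,L5} = {L0,L1,L2}; idom=L2

idom(L6) = L2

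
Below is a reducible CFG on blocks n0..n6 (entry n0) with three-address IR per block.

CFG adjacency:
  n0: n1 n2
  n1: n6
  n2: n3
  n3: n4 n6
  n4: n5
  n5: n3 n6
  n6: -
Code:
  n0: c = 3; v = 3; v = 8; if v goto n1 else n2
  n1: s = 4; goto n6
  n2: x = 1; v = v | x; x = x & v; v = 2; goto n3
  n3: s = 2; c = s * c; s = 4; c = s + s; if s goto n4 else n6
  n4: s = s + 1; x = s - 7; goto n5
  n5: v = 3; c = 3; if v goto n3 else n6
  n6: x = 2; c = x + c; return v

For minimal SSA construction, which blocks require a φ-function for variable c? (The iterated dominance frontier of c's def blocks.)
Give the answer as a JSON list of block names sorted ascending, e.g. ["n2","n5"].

idom tree: n1←n0 n2←n0 n3←n2 n4←n3 n5←n4 n6←n0
Dom∩ at merges:
  n3: preds {n2,n5}: {n0,n2} ∩ {n0,n2,n3,n4,n5} = {n0,n2}; idom=n2
  n6: preds {n1,n3,n5}: {n0,n1} ∩ {n0,n2,n3} ∩ {n0,n2,n3,n4,n5} = {n0}; idom=n0

Frontier:
  join n3 pred n2: · stop@n2
  join n3 pred n5: n5→n4→n3 stop@n2
  join n6 pred n1: n1 stop@n0
  join n6 pred n3: n3→n2 stop@n0
  join n6 pred n5: n5→n4→n3→n2 stop@n0
  DF(n0)=∅
  DF(n1)={n6}
  DF(n2)={n6}
  DF(n3)={n3,n6}
  DF(n4)={n3,n6}
  DF(n5)={n3,n6}
  DF(n6)=∅

φ for c: defs {n0,n3,n5,n6}
  DF⁺ = {n3,n6}

Answer: ["n3", "n6"]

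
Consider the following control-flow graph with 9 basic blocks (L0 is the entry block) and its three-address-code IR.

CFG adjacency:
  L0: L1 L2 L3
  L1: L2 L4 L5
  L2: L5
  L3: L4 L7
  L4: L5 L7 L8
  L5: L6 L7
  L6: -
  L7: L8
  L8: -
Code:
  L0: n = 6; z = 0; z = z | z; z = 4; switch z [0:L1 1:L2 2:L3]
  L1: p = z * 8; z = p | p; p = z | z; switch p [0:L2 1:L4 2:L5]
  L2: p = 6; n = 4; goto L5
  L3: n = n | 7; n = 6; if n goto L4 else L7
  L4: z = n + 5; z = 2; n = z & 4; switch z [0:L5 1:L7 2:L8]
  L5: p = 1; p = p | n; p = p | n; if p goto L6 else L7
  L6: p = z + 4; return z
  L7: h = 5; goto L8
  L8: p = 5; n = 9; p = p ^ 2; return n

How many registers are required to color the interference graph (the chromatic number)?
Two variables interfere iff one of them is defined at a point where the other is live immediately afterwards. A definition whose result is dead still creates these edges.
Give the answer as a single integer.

Answer: 3

Analysis:
def/use:
  L0: {n,z} / ∅
  L1: {p,z} / {z}
  L2: {n,p} / ∅
  L3: {n} / {n}
  L4: {n,z} / {n}
  L5: {p} / {n}
  L6: {p} / {z}
  L7: {h} / ∅
  L8: {n,p} / ∅

Backward fixpoint:
  L0: in=∅ out={n,z}
  L1: in={n,z} out={n,z}
  L2: in={z} out={n,z}
  L3: in={n} out={n}
  L4: in={n} out={n,z}
  L5: in={n,z} out={z}
  L6: in={z} out=∅
  L7: in=∅ out=∅
  L8: in=∅ out=∅

Interfere edges:
  h↔∅
  n↔{p,z}
  p↔{n,z}
  z↔{n,p}

Chromatic number:
  {n,p,z} pairwise interfere (3-clique) ⇒ χ ≥ 3
  3-colouring: R0={h,n}  R1={p}  R2={z}
  χ = 3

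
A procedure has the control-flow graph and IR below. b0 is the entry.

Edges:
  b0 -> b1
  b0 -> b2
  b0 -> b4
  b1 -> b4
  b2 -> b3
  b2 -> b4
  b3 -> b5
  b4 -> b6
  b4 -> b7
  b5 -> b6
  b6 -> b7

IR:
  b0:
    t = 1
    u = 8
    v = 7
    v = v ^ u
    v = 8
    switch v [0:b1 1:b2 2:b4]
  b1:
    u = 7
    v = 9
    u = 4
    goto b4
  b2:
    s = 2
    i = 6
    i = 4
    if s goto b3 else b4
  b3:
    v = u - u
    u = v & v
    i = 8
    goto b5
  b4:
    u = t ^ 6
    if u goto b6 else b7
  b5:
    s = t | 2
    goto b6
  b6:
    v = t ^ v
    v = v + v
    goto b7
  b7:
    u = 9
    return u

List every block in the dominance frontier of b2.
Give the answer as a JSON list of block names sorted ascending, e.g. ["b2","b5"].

idom tree: b1←b0 b2←b0 b3←b2 b4←b0 b5←b3 b6←b0 b7←b0
Join-block Dom:
  b4: preds {b0,b1,b2}: {b0} ∩ {b0,b1} ∩ {b0,b2} = {b0}; idom=b0
  b6: preds {b4,b5}: {b0,b4} ∩ {b0,b2,b3,b5} = {b0}; idom=b0
  b7: preds {b4,b6}: {b0,b4} ∩ {b0,b6} = {b0}; idom=b0

Frontier:
  b4←b0: walk · to b0
  b4←b1: walk b1 to b0
  b4←b2: walk b2 to b0
  b6←b4: walk b4 to b0
  b6←b5: walk b5→b3→b2 to b0
  b7←b4: walk b4 to b0
  b7←b6: walk b6 to b0
  b0 → ∅
  b1 → {b4}
  b2 → {b4,b6}
  b3 → {b6}
  b4 → {b6,b7}
  b5 → {b6}
  b6 → {b7}
  b7 → ∅

DF(b2) = ["b4", "b6"]

Answer: ["b4", "b6"]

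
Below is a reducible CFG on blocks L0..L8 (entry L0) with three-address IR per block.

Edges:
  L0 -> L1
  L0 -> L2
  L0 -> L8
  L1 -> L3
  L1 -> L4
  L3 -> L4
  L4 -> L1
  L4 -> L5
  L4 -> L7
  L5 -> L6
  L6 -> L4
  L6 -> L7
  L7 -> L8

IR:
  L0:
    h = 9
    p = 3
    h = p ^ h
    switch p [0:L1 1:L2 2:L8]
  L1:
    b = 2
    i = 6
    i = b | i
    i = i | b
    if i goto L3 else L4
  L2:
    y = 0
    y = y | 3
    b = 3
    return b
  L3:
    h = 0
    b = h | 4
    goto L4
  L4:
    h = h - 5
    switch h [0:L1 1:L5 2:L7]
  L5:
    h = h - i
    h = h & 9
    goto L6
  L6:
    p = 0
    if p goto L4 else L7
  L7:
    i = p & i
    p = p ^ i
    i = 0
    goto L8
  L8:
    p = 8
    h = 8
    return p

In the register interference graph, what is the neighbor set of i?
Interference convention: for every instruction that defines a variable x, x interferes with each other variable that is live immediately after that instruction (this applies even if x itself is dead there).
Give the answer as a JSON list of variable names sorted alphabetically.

Per-block:
  L0 def {h,p} use ∅
  L1 def {b,i} use ∅
  L2 def {b,y} use ∅
  L3 def {b,h} use ∅
  L4 def {h} use {h}
  L5 def {h} use {h,i}
  L6 def {p} use ∅
  L7 def {i,p} use {i,p}
  L8 def {h,p} use ∅

Liveness:
  live L0: ∅→{h,p}
  live L1: {h,p}→{h,i,p}
  live L2: ∅→∅
  live L3: {i,p}→{h,i,p}
  live L4: {h,i,p}→{h,i,p}
  live L5: {h,i}→{h,i}
  live L6: {h,i}→{h,i,p}
  live L7: {i,p}→∅
  live L8: ∅→∅

Interference:
  b↔{h,i,p}
  h↔{b,i,p}
  i↔{b,h,p}
  p↔{b,h,i}
  y↔∅

N(i) = ["b", "h", "p"]

Answer: ["b", "h", "p"]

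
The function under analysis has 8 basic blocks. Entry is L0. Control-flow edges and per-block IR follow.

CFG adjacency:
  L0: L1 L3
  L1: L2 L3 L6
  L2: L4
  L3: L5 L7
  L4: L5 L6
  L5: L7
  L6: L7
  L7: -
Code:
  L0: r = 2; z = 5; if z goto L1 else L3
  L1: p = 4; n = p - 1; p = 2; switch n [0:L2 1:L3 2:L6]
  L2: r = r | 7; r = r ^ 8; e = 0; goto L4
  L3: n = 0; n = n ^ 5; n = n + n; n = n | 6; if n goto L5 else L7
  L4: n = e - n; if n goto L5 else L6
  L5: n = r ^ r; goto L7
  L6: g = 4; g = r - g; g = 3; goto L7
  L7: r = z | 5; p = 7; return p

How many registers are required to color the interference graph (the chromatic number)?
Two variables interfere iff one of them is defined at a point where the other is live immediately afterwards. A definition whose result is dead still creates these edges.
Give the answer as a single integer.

Answer: 4

Working:
Block summaries:
  L0: {r,z} / ∅
  L1: {n,p} / ∅
  L2: {e,r} / {r}
  L3: {n} / ∅
  L4: {n} / {e,n}
  L5: {n} / {r}
  L6: {g} / {r}
  L7: {p,r} / {z}

Live sets:
  L0: in=∅ out={r,z}
  L1: in={r,z} out={n,r,z}
  L2: in={n,r,z} out={e,n,r,z}
  L3: in={r,z} out={r,z}
  L4: in={e,n,r,z} out={r,z}
  L5: in={r,z} out={z}
  L6: in={r,z} out={z}
  L7: in={z} out=∅

Conflict graph:
  e↔{n,r,z}
  g↔{r,z}
  n↔{e,p,r,z}
  p↔{n,r,z}
  r↔{e,g,n,p,z}
  z↔{e,g,n,p,r}

Registers:
  clique {e,n,r,z} ⇒ need ≥ 4
  assign e→R3 g→R2 n→R2 p→R3 r→R0 z→R1 — no edge inside a register ⇒ χ ≤ 4
  χ = 4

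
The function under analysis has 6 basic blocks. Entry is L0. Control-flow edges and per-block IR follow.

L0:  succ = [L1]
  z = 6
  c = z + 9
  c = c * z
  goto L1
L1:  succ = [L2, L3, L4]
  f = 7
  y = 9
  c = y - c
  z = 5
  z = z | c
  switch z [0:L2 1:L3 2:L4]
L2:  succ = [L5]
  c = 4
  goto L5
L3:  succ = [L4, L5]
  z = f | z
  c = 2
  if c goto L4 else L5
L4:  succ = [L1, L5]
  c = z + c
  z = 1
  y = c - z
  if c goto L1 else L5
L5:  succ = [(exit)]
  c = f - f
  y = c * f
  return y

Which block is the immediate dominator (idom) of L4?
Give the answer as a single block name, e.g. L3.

Answer: L1

Analysis:
idom tree: L1←L0 L2←L1 L3←L1 L4←L1 L5←L1
Dom at joins:
  L1: preds {L0,L4}: {L0} ∩ {L0,L1,L4} = {L0}; idom=L0
  L4: preds {L1,L3}: {L0,L1} ∩ {L0,L1,L3} = {L0,L1}; idom=L1
  L5: preds {L2,L3,L4}: {L0,L1,L2} ∩ {L0,L1,L3} ∩ {L0,L1,L4} = {L0,L1}; idom=L1

idom(L4) = L1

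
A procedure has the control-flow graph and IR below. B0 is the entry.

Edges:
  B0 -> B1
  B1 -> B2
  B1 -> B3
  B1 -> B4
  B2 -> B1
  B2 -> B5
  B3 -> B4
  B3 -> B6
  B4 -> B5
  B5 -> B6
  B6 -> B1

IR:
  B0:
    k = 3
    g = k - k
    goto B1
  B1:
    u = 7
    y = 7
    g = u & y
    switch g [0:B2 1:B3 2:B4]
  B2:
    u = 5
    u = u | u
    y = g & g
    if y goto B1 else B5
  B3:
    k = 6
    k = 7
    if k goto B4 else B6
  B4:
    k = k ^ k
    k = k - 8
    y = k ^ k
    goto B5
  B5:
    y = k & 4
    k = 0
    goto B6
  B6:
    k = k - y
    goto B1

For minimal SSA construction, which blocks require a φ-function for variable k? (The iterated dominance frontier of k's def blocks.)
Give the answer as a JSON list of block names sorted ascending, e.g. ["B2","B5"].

Answer: ["B1", "B4", "B5", "B6"]

Derivation:
idom tree: B1←B0 B2←B1 B3←B1 B4←B1 B5←B1 B6←B1
Dom at joins:
  B1: preds {B0,B2,B6}: {B0} ∩ {B0,B1,B2} ∩ {B0,B1,B6} = {B0}; idom=B0
  B4: preds {B1,B3}: {B0,B1} ∩ {B0,B1,B3} = {B0,B1}; idom=B1
  B5: preds {B2,B4}: {B0,B1,B2} ∩ {B0,B1,B4} = {B0,B1}; idom=B1
  B6: preds {B3,B5}: {B0,B1,B3} ∩ {B0,B1,B5} = {B0,B1}; idom=B1

Frontier:
  join B1 pred B0: · stop@B0
  join B1 pred B2: B2→B1 stop@B0
  join B1 pred B6: B6→B1 stop@B0
  join B4 pred B1: · stop@B1
  join B4 pred B3: B3 stop@B1
  join B5 pred B2: B2 stop@B1
  join B5 pred B4: B4 stop@B1
  join B6 pred B3: B3 stop@B1
  join B6 pred B5: B5 stop@B1
  B0: DF=∅
  B1: DF={B1}
  B2: DF={B1,B5}
  B3: DF={B4,B6}
  B4: DF={B5}
  B5: DF={B6}
  B6: DF={B1}

φ for k: defs {B0,B3,B4,B5,B6}
  DF⁺ = {B1,B4,B5,B6}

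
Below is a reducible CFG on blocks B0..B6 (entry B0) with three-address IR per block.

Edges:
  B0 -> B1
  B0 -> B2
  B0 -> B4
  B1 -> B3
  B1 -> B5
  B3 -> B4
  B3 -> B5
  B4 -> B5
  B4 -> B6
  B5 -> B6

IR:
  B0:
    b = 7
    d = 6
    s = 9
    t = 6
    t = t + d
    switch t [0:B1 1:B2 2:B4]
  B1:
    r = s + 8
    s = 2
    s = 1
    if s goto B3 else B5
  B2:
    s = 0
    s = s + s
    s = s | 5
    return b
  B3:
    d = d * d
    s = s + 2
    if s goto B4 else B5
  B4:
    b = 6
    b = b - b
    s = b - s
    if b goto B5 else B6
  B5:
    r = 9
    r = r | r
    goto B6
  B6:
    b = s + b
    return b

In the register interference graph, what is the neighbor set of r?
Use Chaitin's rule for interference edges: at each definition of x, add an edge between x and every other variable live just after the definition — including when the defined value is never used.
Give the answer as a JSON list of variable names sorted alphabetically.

Answer: ["b", "d", "s"]

Analysis:
Per-block:
  B0: def={b,d,s,t} ue=∅
  B1: def={r,s} ue={s}
  B2: def={s} ue={b}
  B3: def={d,s} ue={d,s}
  B4: def={b,s} ue={s}
  B5: def={r} ue=∅
  B6: def={b} ue={b,s}

Backward fixpoint:
  live B0: ∅→{b,d,s}
  live B1: {b,d,s}→{b,d,s}
  live B2: {b}→∅
  live B3: {b,d,s}→{b,s}
  live B4: {s}→{b,s}
  live B5: {b,s}→{b,s}
  live B6: {b,s}→∅

Interfere edges:
  b: {d,r,s,t}
  d: {b,r,s,t}
  r: {b,d,s}
  s: {b,d,r,t}
  t: {b,d,s}

N(r) = ["b", "d", "s"]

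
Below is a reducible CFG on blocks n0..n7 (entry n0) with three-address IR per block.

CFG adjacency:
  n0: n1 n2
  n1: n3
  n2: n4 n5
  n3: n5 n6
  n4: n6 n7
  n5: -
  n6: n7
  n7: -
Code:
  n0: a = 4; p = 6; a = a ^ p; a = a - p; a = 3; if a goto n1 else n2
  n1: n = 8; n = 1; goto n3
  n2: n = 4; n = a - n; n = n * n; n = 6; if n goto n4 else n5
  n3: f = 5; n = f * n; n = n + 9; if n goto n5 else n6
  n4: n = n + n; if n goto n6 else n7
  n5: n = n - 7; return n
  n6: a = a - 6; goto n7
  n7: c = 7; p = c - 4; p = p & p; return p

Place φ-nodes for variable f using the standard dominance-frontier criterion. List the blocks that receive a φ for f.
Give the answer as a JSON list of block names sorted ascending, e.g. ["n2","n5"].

Answer: ["n5", "n6", "n7"]

Working:
idom tree: n1←n0 n2←n0 n3←n1 n4←n2 n5←n0 n6←n0 n7←n0
Dom at joins:
  n5: preds {n2,n3}: {n0,n2} ∩ {n0,n1,n3} = {n0}; idom=n0
  n6: preds {n3,n4}: {n0,n1,n3} ∩ {n0,n2,n4} = {n0}; idom=n0
  n7: preds {n4,n6}: {n0,n2,n4} ∩ {n0,n6} = {n0}; idom=n0

Frontier:
  join n5 pred n2: n2 stop@n0
  join n5 pred n3: n3→n1 stop@n0
  join n6 pred n3: n3→n1 stop@n0
  join n6 pred n4: n4→n2 stop@n0
  join n7 pred n4: n4→n2 stop@n0
  join n7 pred n6: n6 stop@n0
  n0: DF=∅
  n1: DF={n5,n6}
  n2: DF={n5,n6,n7}
  n3: DF={n5,n6}
  n4: DF={n6,n7}
  n5: DF=∅
  n6: DF={n7}
  n7: DF=∅

φ for f: defs {n3}
  DF⁺ = {n5,n6,n7}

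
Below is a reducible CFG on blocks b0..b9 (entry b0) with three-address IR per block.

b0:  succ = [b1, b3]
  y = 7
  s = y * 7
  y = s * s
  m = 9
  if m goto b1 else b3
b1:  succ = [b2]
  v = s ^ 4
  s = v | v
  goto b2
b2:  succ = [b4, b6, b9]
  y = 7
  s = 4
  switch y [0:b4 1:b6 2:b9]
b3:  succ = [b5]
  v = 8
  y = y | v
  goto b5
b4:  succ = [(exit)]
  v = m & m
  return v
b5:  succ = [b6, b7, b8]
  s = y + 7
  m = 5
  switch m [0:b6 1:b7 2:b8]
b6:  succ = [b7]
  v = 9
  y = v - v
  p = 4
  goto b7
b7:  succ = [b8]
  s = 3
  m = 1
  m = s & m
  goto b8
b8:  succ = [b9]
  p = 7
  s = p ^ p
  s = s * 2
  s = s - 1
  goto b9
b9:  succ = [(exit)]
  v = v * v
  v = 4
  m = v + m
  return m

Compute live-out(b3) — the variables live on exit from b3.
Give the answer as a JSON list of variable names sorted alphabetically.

def/use:
  b0: def={m,s,y} ue=∅
  b1: def={s,v} ue={s}
  b2: def={s,y} ue=∅
  b3: def={v,y} ue={y}
  b4: def={v} ue={m}
  b5: def={m,s} ue={y}
  b6: def={p,v,y} ue=∅
  b7: def={m,s} ue=∅
  b8: def={p,s} ue=∅
  b9: def={m,v} ue={m,v}

Liveness:
  live b0: ∅→{m,s,y}
  live b1: {m,s}→{m,v}
  live b2: {m,v}→{m,v}
  live b3: {y}→{v,y}
  live b4: {m}→∅
  live b5: {v,y}→{m,v}
  live b6: ∅→{v}
  live b7: {v}→{m,v}
  live b8: {m,v}→{m,v}
  live b9: {m,v}→∅

live-out(b3) = ["v", "y"]

Answer: ["v", "y"]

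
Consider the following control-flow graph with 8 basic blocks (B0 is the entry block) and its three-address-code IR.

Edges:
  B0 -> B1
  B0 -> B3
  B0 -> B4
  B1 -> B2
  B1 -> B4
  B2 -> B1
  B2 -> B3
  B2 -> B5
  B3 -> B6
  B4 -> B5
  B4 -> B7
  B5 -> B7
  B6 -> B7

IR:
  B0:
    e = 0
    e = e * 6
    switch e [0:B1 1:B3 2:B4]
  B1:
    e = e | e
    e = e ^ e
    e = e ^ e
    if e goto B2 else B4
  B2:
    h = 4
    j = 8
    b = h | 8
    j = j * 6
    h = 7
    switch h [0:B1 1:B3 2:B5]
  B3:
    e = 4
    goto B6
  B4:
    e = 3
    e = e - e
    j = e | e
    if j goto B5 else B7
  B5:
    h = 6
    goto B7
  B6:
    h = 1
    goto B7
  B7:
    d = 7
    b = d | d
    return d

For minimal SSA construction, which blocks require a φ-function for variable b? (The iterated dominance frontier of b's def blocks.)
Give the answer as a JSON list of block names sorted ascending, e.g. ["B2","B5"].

idom tree: B1←B0 B2←B1 B3←B0 B4←B0 B5←B0 B6←B3 B7←B0
Join-block Dom:
  B1: preds {B0,B2}: {B0} ∩ {B0,B1,B2} = {B0}; idom=B0
  B3: preds {B0,B2}: {B0} ∩ {B0,B1,B2} = {B0}; idom=B0
  B4: preds {B0,B1}: {B0} ∩ {B0,B1} = {B0}; idom=B0
  B5: preds {B2,B4}: {B0,B1,B2} ∩ {B0,B4} = {B0}; idom=B0
  B7: preds {B4,B5,B6}: {B0,B4} ∩ {B0,B5} ∩ {B0,B3,B6} = {B0}; idom=B0

DF derivation:
  join B1 pred B0: · stop@B0
  join B1 pred B2: B2→B1 stop@B0
  join B3 pred B0: · stop@B0
  join B3 pred B2: B2→B1 stop@B0
  join B4 pred B0: · stop@B0
  join B4 pred B1: B1 stop@B0
  join B5 pred B2: B2→B1 stop@B0
  join B5 pred B4: B4 stop@B0
  join B7 pred B4: B4 stop@B0
  join B7 pred B5: B5 stop@B0
  join B7 pred B6: B6→B3 stop@B0
  DF(B0)=∅
  DF(B1)={B1,B3,B4,B5}
  DF(B2)={B1,B3,B5}
  DF(B3)={B7}
  DF(B4)={B5,B7}
  DF(B5)={B7}
  DF(B6)={B7}
  DF(B7)=∅

φ for b: defs {B2,B7}
  DF⁺ = {B1,B3,B4,B5,B7}

Answer: ["B1", "B3", "B4", "B5", "B7"]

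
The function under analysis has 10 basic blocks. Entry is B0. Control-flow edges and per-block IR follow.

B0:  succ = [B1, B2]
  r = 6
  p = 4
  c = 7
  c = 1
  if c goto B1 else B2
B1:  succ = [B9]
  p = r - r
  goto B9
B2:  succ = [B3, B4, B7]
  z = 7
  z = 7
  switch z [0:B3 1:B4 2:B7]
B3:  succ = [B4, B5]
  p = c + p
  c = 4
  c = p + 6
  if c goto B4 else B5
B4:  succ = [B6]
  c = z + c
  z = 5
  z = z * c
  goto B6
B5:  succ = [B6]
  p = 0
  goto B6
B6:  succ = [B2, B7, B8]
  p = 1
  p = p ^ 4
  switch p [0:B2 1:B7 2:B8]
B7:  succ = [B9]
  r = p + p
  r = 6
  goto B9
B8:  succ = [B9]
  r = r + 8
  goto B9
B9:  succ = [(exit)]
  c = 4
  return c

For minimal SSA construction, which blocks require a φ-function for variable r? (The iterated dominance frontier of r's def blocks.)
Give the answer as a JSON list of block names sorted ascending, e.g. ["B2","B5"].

idom tree: B1←B0 B2←B0 B3←B2 B4←B2 B5←B3 B6←B2 B7←B2 B8←B6 B9←B0
Dom∩ at merges:
  B2: preds {B0,B6}: {B0} ∩ {B0,B2,B6} = {B0}; idom=B0
  B4: preds {B2,B3}: {B0,B2} ∩ {B0,B2,B3} = {B0,B2}; idom=B2
  B6: preds {B4,B5}: {B0,B2,B4} ∩ {B0,B2,B3,B5} = {B0,B2}; idom=B2
  B7: preds {B2,B6}: {B0,B2} ∩ {B0,B2,B6} = {B0,B2}; idom=B2
  B9: preds {B1,B7,B8}: {B0,B1} ∩ {B0,B2,B7} ∩ {B0,B2,B6,B8} = {B0}; idom=B0

Frontier:
  B2←B0: walk · to B0
  B2←B6: walk B6→B2 to B0
  B4←B2: walk · to B2
  B4←B3: walk B3 to B2
  B6←B4: walk B4 to B2
  B6←B5: walk B5→B3 to B2
  B7←B2: walk · to B2
  B7←B6: walk B6 to B2
  B9←B1: walk B1 to B0
  B9←B7: walk B7→B2 to B0
  B9←B8: walk B8→B6→B2 to B0
  B0 → ∅
  B1 → {B9}
  B2 → {B2,B9}
  B3 → {B4,B6}
  B4 → {B6}
  B5 → {B6}
  B6 → {B2,B7,B9}
  B7 → {B9}
  B8 → {B9}
  B9 → ∅

φ for r: defs {B0,B7,B8}
  DF⁺ = {B9}

Answer: ["B9"]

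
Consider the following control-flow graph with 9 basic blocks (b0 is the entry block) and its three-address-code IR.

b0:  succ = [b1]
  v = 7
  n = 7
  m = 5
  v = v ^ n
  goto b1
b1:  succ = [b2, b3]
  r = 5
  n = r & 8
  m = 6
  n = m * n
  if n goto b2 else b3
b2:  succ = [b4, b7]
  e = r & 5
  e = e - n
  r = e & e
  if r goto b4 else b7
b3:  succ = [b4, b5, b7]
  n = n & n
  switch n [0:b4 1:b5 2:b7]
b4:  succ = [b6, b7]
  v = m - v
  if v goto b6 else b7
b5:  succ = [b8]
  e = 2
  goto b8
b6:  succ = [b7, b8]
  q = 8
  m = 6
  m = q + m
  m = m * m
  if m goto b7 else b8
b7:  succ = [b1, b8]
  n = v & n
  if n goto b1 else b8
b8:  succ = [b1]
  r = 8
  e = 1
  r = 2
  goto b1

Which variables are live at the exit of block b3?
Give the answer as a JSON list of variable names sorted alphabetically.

Block summaries:
  b0 def {m,n,v} use ∅
  b1 def {m,n,r} use ∅
  b2 def {e,r} use {n,r}
  b3 def {n} use {n}
  b4 def {v} use {m,v}
  b5 def {e} use ∅
  b6 def {m,q} use ∅
  b7 def {n} use {n,v}
  b8 def {e,r} use ∅

Backward fixpoint:
  live b0: ∅→{v}
  live b1: {v}→{m,n,r,v}
  live b2: {m,n,r,v}→{m,n,v}
  live b3: {m,n,v}→{m,n,v}
  live b4: {m,n,v}→{n,v}
  live b5: {v}→{v}
  live b6: {n,v}→{n,v}
  live b7: {n,v}→{v}
  live b8: {v}→{v}

live-out(b3) = ["m", "n", "v"]

Answer: ["m", "n", "v"]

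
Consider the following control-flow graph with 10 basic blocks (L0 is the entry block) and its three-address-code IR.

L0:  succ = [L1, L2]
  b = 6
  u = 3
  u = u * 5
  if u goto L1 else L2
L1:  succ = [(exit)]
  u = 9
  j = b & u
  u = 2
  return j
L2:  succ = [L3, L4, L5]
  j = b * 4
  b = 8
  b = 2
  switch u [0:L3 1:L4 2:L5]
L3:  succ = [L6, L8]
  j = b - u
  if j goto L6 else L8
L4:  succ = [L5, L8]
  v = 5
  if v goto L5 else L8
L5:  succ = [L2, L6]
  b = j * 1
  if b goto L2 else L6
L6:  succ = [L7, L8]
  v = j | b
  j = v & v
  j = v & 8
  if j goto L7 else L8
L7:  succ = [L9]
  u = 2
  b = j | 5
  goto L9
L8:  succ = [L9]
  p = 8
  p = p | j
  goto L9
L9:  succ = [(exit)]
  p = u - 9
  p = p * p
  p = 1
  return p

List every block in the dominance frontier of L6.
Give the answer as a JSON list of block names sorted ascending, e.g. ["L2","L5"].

idom tree: L1←L0 L2←L0 L3←L2 L4←L2 L5←L2 L6←L2 L7←L6 L8←L2 L9←L2
Join-block Dom:
  L2: preds {L0,L5}: {L0} ∩ {L0,L2,L5} = {L0}; idom=L0
  L5: preds {L2,L4}: {L0,L2} ∩ {L0,L2,L4} = {L0,L2}; idom=L2
  L6: preds {L3,L5}: {L0,L2,L3} ∩ {L0,L2,L5} = {L0,L2}; idom=L2
  L8: preds {L3,L4,L6}: {L0,L2,L3} ∩ {L0,L2,L4} ∩ {L0,L2,L6} = {L0,L2}; idom=L2
  L9: preds {L7,L8}: {L0,L2,L6,L7} ∩ {L0,L2,L8} = {L0,L2}; idom=L2

Frontier:
  join L2 pred L0: · stop@L0
  join L2 pred L5: L5→L2 stop@L0
  join L5 pred L2: · stop@L2
  join L5 pred L4: L4 stop@L2
  join L6 pred L3: L3 stop@L2
  join L6 pred L5: L5 stop@L2
  join L8 pred L3: L3 stop@L2
  join L8 pred L4: L4 stop@L2
  join L8 pred L6: L6 stop@L2
  join L9 pred L7: L7→L6 stop@L2
  join L9 pred L8: L8 stop@L2
  L0 → ∅
  L1 → ∅
  L2 → {L2}
  L3 → {L6,L8}
  L4 → {L5,L8}
  L5 → {L2,L6}
  L6 → {L8,L9}
  L7 → {L9}
  L8 → {L9}
  L9 → ∅

DF(L6) = ["L8", "L9"]

Answer: ["L8", "L9"]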